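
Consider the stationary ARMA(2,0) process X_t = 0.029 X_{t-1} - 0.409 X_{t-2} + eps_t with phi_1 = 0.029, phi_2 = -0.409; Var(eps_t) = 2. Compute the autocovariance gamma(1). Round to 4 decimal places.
\gamma(1) = 0.0495

Multiply the model equation by X_{t-k} and take expectations. With theta_0 = psi_0 = 1 and psi_j the MA(infinity) weights, this gives
  gamma(k) - sum_i phi_i gamma(k-i) = c_k,
  c_k = sigma^2 * sum_{j=k..q} theta_j psi_{j-k}   (c_k = 0 for k > q),
using gamma(-m) = gamma(m).
Pure AR (q = 0): c_0 = sigma^2 = 2, c_k = 0 for k >= 1.
Equations for k = 0, 1, 2 (AR order 2, c_2 = 0):
  (E0) gamma(0) = phi_1 gamma(1) + phi_2 gamma(2) + c_0
  (E1) gamma(1) = phi_1 gamma(0) + phi_2 gamma(1) + c_1
  (E2) gamma(2) = phi_1 gamma(1) + phi_2 gamma(0)
From (E1): gamma(1) = A gamma(0) + B with
  A = phi_1 / (1 - phi_2) = 0.029 / 1.409 = 0.020582,   B = c_1 / (1 - phi_2) = 0 / 1.409 = 0.
Insert (E2) into (E0): gamma(0) (1 - phi_2^2) = phi_1 (1 + phi_2) gamma(1) + c_0.
  phi_1 (1 + phi_2) = (0.029)(0.591) = 0.017139,   1 - phi_2^2 = 0.832719.
Replace gamma(1) by A gamma(0) + B and collect gamma(0):
  gamma(0) [0.832719 - (0.017139)(0.020582)] = c_0 = 2
  gamma(0) * 0.832366 = 2
  gamma(0) = 2 / 0.832366 = 2.402788.
  gamma(1) = A gamma(0) = (0.020582)(2.402788) = 0.049454.
Therefore gamma(1) = 0.0495 (to 4 decimal places).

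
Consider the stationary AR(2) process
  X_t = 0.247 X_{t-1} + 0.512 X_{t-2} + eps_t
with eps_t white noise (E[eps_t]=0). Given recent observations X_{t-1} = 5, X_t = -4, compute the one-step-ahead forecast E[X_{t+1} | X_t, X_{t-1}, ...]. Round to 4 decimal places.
E[X_{t+1} \mid \mathcal F_t] = 1.5720

For an AR(p) model X_t = c + sum_i phi_i X_{t-i} + eps_t, the
one-step-ahead conditional mean is
  E[X_{t+1} | X_t, ...] = c + sum_i phi_i X_{t+1-i}.
Substitute known values:
  E[X_{t+1} | ...] = (0.247) * (-4) + (0.512) * (5)
                   = 1.5720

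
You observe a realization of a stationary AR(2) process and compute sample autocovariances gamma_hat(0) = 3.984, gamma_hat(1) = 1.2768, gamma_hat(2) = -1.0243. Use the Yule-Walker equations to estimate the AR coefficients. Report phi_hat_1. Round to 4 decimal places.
\hat\phi_{1} = 0.4490

The Yule-Walker equations for an AR(p) process read, in matrix form,
  Gamma_p phi = r_p,   with   (Gamma_p)_{ij} = gamma(|i - j|),
                       (r_p)_i = gamma(i),   i,j = 1..p.
Substitute the sample gammas (Toeplitz matrix and right-hand side of size 2):
  Gamma_p = [[3.984, 1.2768], [1.2768, 3.984]]
  r_p     = [1.2768, -1.0243]
Written out:
  3.984 phi_1 + 1.2768 phi_2 = 1.2768
  1.2768 phi_1 + 3.984 phi_2 = -1.0243
Solve by Cramer's rule:
  det = gamma(0)^2 - gamma(1)^2 = (3.984)^2 - (1.2768)^2 = 15.872256 - 1.63021824 = 14.24203776
  phi_hat_1 = [gamma(1) gamma(0) - gamma(1) gamma(2)] / det = [(1.2768)(3.984) - (1.2768)(-1.0243)] / 14.24203776 = 6.39459744 / 14.24203776 = 0.449
  phi_hat_2 = [gamma(0) gamma(2) - gamma(1)^2] / det = [(3.984)(-1.0243) - (1.2768)^2] / 14.24203776 = -5.71102944 / 14.24203776 = -0.401
So phi_hat = [0.4490, -0.4010].
Therefore phi_hat_1 = 0.4490.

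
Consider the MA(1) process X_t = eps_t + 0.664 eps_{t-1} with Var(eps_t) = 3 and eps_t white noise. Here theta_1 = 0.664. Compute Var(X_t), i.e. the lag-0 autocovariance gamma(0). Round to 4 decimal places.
\gamma(0) = 4.3227

For an MA(q) process X_t = eps_t + sum_i theta_i eps_{t-i} with
Var(eps_t) = sigma^2, the variance is
  gamma(0) = sigma^2 * (1 + sum_i theta_i^2).
  sum_i theta_i^2 = (0.664)^2 = 0.440896.
  gamma(0) = 3 * (1 + 0.440896) = 3 * 1.440896 = 4.322688, which rounds to 4.3227.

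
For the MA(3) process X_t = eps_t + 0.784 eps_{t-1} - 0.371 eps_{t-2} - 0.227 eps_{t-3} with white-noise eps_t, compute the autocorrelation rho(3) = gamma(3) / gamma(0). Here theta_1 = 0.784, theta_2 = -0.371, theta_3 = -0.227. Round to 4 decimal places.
\rho(3) = -0.1258

For an MA(q) process with theta_0 = 1, the autocovariance is
  gamma(k) = sigma^2 * sum_{i=0..q-k} theta_i * theta_{i+k},
and rho(k) = gamma(k) / gamma(0). Sigma^2 cancels.
  numerator   = (1)*(-0.227) = -0.227.
  denominator = (1)^2 + (0.784)^2 + (-0.371)^2 + (-0.227)^2 = 1.803826.
  rho(3) = -0.227 / 1.803826 = -0.1258.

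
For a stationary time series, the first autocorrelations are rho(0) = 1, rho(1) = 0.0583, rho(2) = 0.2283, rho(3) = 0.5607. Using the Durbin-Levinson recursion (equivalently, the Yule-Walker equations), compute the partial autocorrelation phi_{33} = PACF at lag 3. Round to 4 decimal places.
\phi_{33} = 0.5680

The PACF at lag k is phi_{kk}, the last component of the solution
to the Yule-Walker system G_k phi = r_k where
  (G_k)_{ij} = rho(|i - j|), (r_k)_i = rho(i), i,j = 1..k.
Equivalently, Durbin-Levinson gives phi_{kk} iteratively:
  phi_{11} = rho(1)
  phi_{kk} = [rho(k) - sum_{j=1..k-1} phi_{k-1,j} rho(k-j)]
            / [1 - sum_{j=1..k-1} phi_{k-1,j} rho(j)],
  phi_{k,j} = phi_{k-1,j} - phi_{kk} phi_{k-1,k-j},  j = 1..k-1.
Step k = 1:
  phi_11 = rho(1) = 0.0583.
Step k = 2:
  phi_22 = [rho(2) - phi_11 rho(1)] / [1 - phi_11 rho(1)] = [0.2283 - (0.0583)(0.0583)] / [1 - (0.0583)(0.0583)]
         = 0.22490111 / 0.99660111 = 0.225668.
  Update: phi_21 = phi_11 - phi_22 phi_11 = 0.0583 - (0.225668)(0.0583) = 0.045144.
Step k = 3:
  phi_33 = [rho(3) - phi_21 rho(2) - phi_22 rho(1)] / [1 - phi_21 rho(1) - phi_22 rho(2)]
    numerator   = 0.5607 - (0.045144)(0.2283) - (0.225668)(0.0583) = 0.53723728
    denominator = 1 - (0.045144)(0.0583) - (0.225668)(0.2283) = 0.9458481
  phi_33 = 0.53723728 / 0.9458481 = 0.568.
Therefore phi_{33} = 0.5680.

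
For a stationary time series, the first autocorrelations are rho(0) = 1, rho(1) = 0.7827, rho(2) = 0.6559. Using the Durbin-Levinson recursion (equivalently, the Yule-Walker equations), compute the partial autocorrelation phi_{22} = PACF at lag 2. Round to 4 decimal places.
\phi_{22} = 0.1117

The PACF at lag k is phi_{kk}, the last component of the solution
to the Yule-Walker system G_k phi = r_k where
  (G_k)_{ij} = rho(|i - j|), (r_k)_i = rho(i), i,j = 1..k.
Equivalently, Durbin-Levinson gives phi_{kk} iteratively:
  phi_{11} = rho(1)
  phi_{kk} = [rho(k) - sum_{j=1..k-1} phi_{k-1,j} rho(k-j)]
            / [1 - sum_{j=1..k-1} phi_{k-1,j} rho(j)],
  phi_{k,j} = phi_{k-1,j} - phi_{kk} phi_{k-1,k-j},  j = 1..k-1.
Step k = 1:
  phi_11 = rho(1) = 0.7827.
Step k = 2:
  phi_22 = [rho(2) - phi_11 rho(1)] / [1 - phi_11 rho(1)] = [0.6559 - (0.7827)(0.7827)] / [1 - (0.7827)(0.7827)]
         = 0.04328071 / 0.38738071 = 0.1117.
Therefore phi_{22} = 0.1117.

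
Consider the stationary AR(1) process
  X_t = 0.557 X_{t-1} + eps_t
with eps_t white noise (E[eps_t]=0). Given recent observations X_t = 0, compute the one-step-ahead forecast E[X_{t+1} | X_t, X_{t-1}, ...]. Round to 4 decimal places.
E[X_{t+1} \mid \mathcal F_t] = 0.0000

For an AR(p) model X_t = c + sum_i phi_i X_{t-i} + eps_t, the
one-step-ahead conditional mean is
  E[X_{t+1} | X_t, ...] = c + sum_i phi_i X_{t+1-i}.
Substitute known values:
  E[X_{t+1} | ...] = (0.557) * (0)
                   = 0.0000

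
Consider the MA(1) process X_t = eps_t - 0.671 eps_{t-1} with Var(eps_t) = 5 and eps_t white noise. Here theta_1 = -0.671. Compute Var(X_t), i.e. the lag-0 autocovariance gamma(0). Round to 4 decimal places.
\gamma(0) = 7.2512

For an MA(q) process X_t = eps_t + sum_i theta_i eps_{t-i} with
Var(eps_t) = sigma^2, the variance is
  gamma(0) = sigma^2 * (1 + sum_i theta_i^2).
  sum_i theta_i^2 = (-0.671)^2 = 0.450241.
  gamma(0) = 5 * (1 + 0.450241) = 5 * 1.450241 = 7.251205, which rounds to 7.2512.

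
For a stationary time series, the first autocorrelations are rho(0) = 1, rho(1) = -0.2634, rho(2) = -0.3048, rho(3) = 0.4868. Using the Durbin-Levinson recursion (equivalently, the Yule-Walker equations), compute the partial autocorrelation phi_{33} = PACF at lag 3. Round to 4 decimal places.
\phi_{33} = 0.3439

The PACF at lag k is phi_{kk}, the last component of the solution
to the Yule-Walker system G_k phi = r_k where
  (G_k)_{ij} = rho(|i - j|), (r_k)_i = rho(i), i,j = 1..k.
Equivalently, Durbin-Levinson gives phi_{kk} iteratively:
  phi_{11} = rho(1)
  phi_{kk} = [rho(k) - sum_{j=1..k-1} phi_{k-1,j} rho(k-j)]
            / [1 - sum_{j=1..k-1} phi_{k-1,j} rho(j)],
  phi_{k,j} = phi_{k-1,j} - phi_{kk} phi_{k-1,k-j},  j = 1..k-1.
Step k = 1:
  phi_11 = rho(1) = -0.2634.
Step k = 2:
  phi_22 = [rho(2) - phi_11 rho(1)] / [1 - phi_11 rho(1)] = [-0.3048 - (-0.2634)(-0.2634)] / [1 - (-0.2634)(-0.2634)]
         = -0.37417956 / 0.93062044 = -0.402075.
  Update: phi_21 = phi_11 - phi_22 phi_11 = -0.2634 - (-0.402075)(-0.2634) = -0.369307.
Step k = 3:
  phi_33 = [rho(3) - phi_21 rho(2) - phi_22 rho(1)] / [1 - phi_21 rho(1) - phi_22 rho(2)]
    numerator   = 0.4868 - (-0.369307)(-0.3048) - (-0.402075)(-0.2634) = 0.26832868
    denominator = 1 - (-0.369307)(-0.2634) - (-0.402075)(-0.3048) = 0.78017205
  phi_33 = 0.26832868 / 0.78017205 = 0.3439.
Therefore phi_{33} = 0.3439.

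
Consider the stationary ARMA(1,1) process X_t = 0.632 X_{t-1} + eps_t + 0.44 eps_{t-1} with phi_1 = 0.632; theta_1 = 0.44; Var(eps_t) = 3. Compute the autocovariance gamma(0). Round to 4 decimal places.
\gamma(0) = 8.7404

Multiply the model equation by X_{t-k} and take expectations. With theta_0 = psi_0 = 1 and psi_j the MA(infinity) weights, this gives
  gamma(k) - sum_i phi_i gamma(k-i) = c_k,
  c_k = sigma^2 * sum_{j=k..q} theta_j psi_{j-k}   (c_k = 0 for k > q),
using gamma(-m) = gamma(m).
psi-weights needed (psi_j = theta_j + sum_i phi_i psi_{j-i}):
  psi_1 = theta_1 + phi_1 = 0.44 + (0.632) = 1.072
Right-hand sides:
  c_0 = sigma^2 (1 + theta_1 psi_1) = 3 * (1 + (0.44)(1.072)) = 3 * 1.47168 = 4.41504
  c_1 = sigma^2 theta_1 = 3 * (0.44) = 1.32
  c_2 = 0
Equations for k = 0 and k = 1 (AR order 1):
  gamma(0) = phi_1 gamma(1) + c_0
  gamma(1) = phi_1 gamma(0) + c_1
Substituting the second into the first: gamma(0) (1 - phi_1^2) = c_0 + phi_1 c_1, so
  gamma(0) = (c_0 + phi_1 c_1) / (1 - phi_1^2) = (4.41504 + (0.632)(1.32)) / (1 - (0.632)^2) = 5.24928 / 0.600576 = 8.740409.
Therefore gamma(0) = 8.7404 (to 4 decimal places).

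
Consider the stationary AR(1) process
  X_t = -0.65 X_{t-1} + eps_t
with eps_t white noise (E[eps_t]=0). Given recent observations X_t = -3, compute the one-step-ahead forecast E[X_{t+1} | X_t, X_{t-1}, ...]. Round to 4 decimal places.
E[X_{t+1} \mid \mathcal F_t] = 1.9500

For an AR(p) model X_t = c + sum_i phi_i X_{t-i} + eps_t, the
one-step-ahead conditional mean is
  E[X_{t+1} | X_t, ...] = c + sum_i phi_i X_{t+1-i}.
Substitute known values:
  E[X_{t+1} | ...] = (-0.65) * (-3)
                   = 1.9500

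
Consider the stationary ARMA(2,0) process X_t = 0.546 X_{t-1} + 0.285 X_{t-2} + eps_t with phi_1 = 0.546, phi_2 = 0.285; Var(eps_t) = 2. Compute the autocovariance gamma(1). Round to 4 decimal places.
\gamma(1) = 3.9877

Multiply the model equation by X_{t-k} and take expectations. With theta_0 = psi_0 = 1 and psi_j the MA(infinity) weights, this gives
  gamma(k) - sum_i phi_i gamma(k-i) = c_k,
  c_k = sigma^2 * sum_{j=k..q} theta_j psi_{j-k}   (c_k = 0 for k > q),
using gamma(-m) = gamma(m).
Pure AR (q = 0): c_0 = sigma^2 = 2, c_k = 0 for k >= 1.
Equations for k = 0, 1, 2 (AR order 2, c_2 = 0):
  (E0) gamma(0) = phi_1 gamma(1) + phi_2 gamma(2) + c_0
  (E1) gamma(1) = phi_1 gamma(0) + phi_2 gamma(1) + c_1
  (E2) gamma(2) = phi_1 gamma(1) + phi_2 gamma(0)
From (E1): gamma(1) = A gamma(0) + B with
  A = phi_1 / (1 - phi_2) = 0.546 / 0.715 = 0.763636,   B = c_1 / (1 - phi_2) = 0 / 0.715 = 0.
Insert (E2) into (E0): gamma(0) (1 - phi_2^2) = phi_1 (1 + phi_2) gamma(1) + c_0.
  phi_1 (1 + phi_2) = (0.546)(1.285) = 0.70161,   1 - phi_2^2 = 0.918775.
Replace gamma(1) by A gamma(0) + B and collect gamma(0):
  gamma(0) [0.918775 - (0.70161)(0.763636)] = c_0 = 2
  gamma(0) * 0.383 = 2
  gamma(0) = 2 / 0.383 = 5.221931.
  gamma(1) = A gamma(0) = (0.763636)(5.221931) = 3.987656.
Therefore gamma(1) = 3.9877 (to 4 decimal places).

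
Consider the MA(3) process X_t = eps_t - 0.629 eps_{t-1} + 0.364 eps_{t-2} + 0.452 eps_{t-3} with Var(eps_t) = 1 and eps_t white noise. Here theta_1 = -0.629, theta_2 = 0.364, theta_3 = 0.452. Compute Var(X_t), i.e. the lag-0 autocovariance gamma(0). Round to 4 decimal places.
\gamma(0) = 1.7324

For an MA(q) process X_t = eps_t + sum_i theta_i eps_{t-i} with
Var(eps_t) = sigma^2, the variance is
  gamma(0) = sigma^2 * (1 + sum_i theta_i^2).
  sum_i theta_i^2 = (-0.629)^2 + (0.364)^2 + (0.452)^2 = 0.395641 + 0.132496 + 0.204304 = 0.732441.
  gamma(0) = 1 * (1 + 0.732441) = 1 * 1.732441 = 1.732441, which rounds to 1.7324.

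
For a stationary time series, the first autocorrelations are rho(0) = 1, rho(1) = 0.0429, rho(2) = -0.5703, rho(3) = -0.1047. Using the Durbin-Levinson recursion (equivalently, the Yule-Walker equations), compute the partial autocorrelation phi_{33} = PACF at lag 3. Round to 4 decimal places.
\phi_{33} = -0.0621

The PACF at lag k is phi_{kk}, the last component of the solution
to the Yule-Walker system G_k phi = r_k where
  (G_k)_{ij} = rho(|i - j|), (r_k)_i = rho(i), i,j = 1..k.
Equivalently, Durbin-Levinson gives phi_{kk} iteratively:
  phi_{11} = rho(1)
  phi_{kk} = [rho(k) - sum_{j=1..k-1} phi_{k-1,j} rho(k-j)]
            / [1 - sum_{j=1..k-1} phi_{k-1,j} rho(j)],
  phi_{k,j} = phi_{k-1,j} - phi_{kk} phi_{k-1,k-j},  j = 1..k-1.
Step k = 1:
  phi_11 = rho(1) = 0.0429.
Step k = 2:
  phi_22 = [rho(2) - phi_11 rho(1)] / [1 - phi_11 rho(1)] = [-0.5703 - (0.0429)(0.0429)] / [1 - (0.0429)(0.0429)]
         = -0.57214041 / 0.99815959 = -0.573195.
  Update: phi_21 = phi_11 - phi_22 phi_11 = 0.0429 - (-0.573195)(0.0429) = 0.06749.
Step k = 3:
  phi_33 = [rho(3) - phi_21 rho(2) - phi_22 rho(1)] / [1 - phi_21 rho(1) - phi_22 rho(2)]
    numerator   = -0.1047 - (0.06749)(-0.5703) - (-0.573195)(0.0429) = -0.04162033
    denominator = 1 - (0.06749)(0.0429) - (-0.573195)(-0.5703) = 0.67021138
  phi_33 = -0.04162033 / 0.67021138 = -0.0621.
Therefore phi_{33} = -0.0621.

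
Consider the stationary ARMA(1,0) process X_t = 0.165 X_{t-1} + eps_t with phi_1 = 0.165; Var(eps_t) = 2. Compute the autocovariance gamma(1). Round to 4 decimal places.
\gamma(1) = 0.3392

Multiply the model equation by X_{t-k} and take expectations. With theta_0 = psi_0 = 1 and psi_j the MA(infinity) weights, this gives
  gamma(k) - sum_i phi_i gamma(k-i) = c_k,
  c_k = sigma^2 * sum_{j=k..q} theta_j psi_{j-k}   (c_k = 0 for k > q),
using gamma(-m) = gamma(m).
Pure AR (q = 0): c_0 = sigma^2 = 2, c_k = 0 for k >= 1.
Equations for k = 0 and k = 1 (AR order 1):
  gamma(0) = phi_1 gamma(1) + c_0
  gamma(1) = phi_1 gamma(0) + c_1
Substituting the second into the first: gamma(0) (1 - phi_1^2) = c_0 + phi_1 c_1, so
  gamma(0) = c_0 / (1 - phi_1^2) = 2 / (1 - (0.165)^2) = 2 / 0.972775 = 2.055974.
  gamma(1) = phi_1 gamma(0) = (0.165)(2.055974) = 0.339236.
Therefore gamma(1) = 0.3392 (to 4 decimal places).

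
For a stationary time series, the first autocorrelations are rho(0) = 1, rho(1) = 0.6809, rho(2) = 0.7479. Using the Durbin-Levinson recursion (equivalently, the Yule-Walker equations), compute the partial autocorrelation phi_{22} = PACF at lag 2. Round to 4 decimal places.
\phi_{22} = 0.5300

The PACF at lag k is phi_{kk}, the last component of the solution
to the Yule-Walker system G_k phi = r_k where
  (G_k)_{ij} = rho(|i - j|), (r_k)_i = rho(i), i,j = 1..k.
Equivalently, Durbin-Levinson gives phi_{kk} iteratively:
  phi_{11} = rho(1)
  phi_{kk} = [rho(k) - sum_{j=1..k-1} phi_{k-1,j} rho(k-j)]
            / [1 - sum_{j=1..k-1} phi_{k-1,j} rho(j)],
  phi_{k,j} = phi_{k-1,j} - phi_{kk} phi_{k-1,k-j},  j = 1..k-1.
Step k = 1:
  phi_11 = rho(1) = 0.6809.
Step k = 2:
  phi_22 = [rho(2) - phi_11 rho(1)] / [1 - phi_11 rho(1)] = [0.7479 - (0.6809)(0.6809)] / [1 - (0.6809)(0.6809)]
         = 0.28427519 / 0.53637519 = 0.53.
Therefore phi_{22} = 0.5300.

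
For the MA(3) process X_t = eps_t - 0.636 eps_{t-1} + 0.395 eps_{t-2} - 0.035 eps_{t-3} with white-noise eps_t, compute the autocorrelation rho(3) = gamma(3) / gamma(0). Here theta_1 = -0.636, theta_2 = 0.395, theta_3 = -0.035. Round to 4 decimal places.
\rho(3) = -0.0224

For an MA(q) process with theta_0 = 1, the autocovariance is
  gamma(k) = sigma^2 * sum_{i=0..q-k} theta_i * theta_{i+k},
and rho(k) = gamma(k) / gamma(0). Sigma^2 cancels.
  numerator   = (1)*(-0.035) = -0.035.
  denominator = (1)^2 + (-0.636)^2 + (0.395)^2 + (-0.035)^2 = 1.561746.
  rho(3) = -0.035 / 1.561746 = -0.0224.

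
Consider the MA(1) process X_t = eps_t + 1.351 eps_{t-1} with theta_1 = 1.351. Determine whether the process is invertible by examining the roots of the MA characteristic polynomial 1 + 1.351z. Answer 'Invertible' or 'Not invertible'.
\text{Not invertible}

The MA(q) characteristic polynomial is P(z) = 1 + 1.351z.
Invertibility requires all roots to lie outside the unit circle, i.e. |z| > 1 for every root.
This is linear in z: 1 + (1.351) z = 0  =>  z = -1/(1.351) = -0.740192,  |z| = 0.740192.
Moduli of all roots: 0.7402.
All moduli strictly greater than 1? No.
Verdict: Not invertible.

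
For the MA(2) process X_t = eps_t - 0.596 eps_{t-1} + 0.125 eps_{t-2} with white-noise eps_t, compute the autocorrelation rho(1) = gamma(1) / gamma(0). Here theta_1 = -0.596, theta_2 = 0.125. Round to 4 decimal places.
\rho(1) = -0.4891

For an MA(q) process with theta_0 = 1, the autocovariance is
  gamma(k) = sigma^2 * sum_{i=0..q-k} theta_i * theta_{i+k},
and rho(k) = gamma(k) / gamma(0). Sigma^2 cancels.
  numerator   = (1)*(-0.596) + (-0.596)*(0.125) = -0.6705.
  denominator = (1)^2 + (-0.596)^2 + (0.125)^2 = 1.370841.
  rho(1) = -0.6705 / 1.370841 = -0.4891.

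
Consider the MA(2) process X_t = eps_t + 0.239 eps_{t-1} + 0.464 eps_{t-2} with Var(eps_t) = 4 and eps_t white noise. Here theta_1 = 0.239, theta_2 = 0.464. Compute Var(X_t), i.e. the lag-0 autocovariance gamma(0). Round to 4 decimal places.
\gamma(0) = 5.0897

For an MA(q) process X_t = eps_t + sum_i theta_i eps_{t-i} with
Var(eps_t) = sigma^2, the variance is
  gamma(0) = sigma^2 * (1 + sum_i theta_i^2).
  sum_i theta_i^2 = (0.239)^2 + (0.464)^2 = 0.057121 + 0.215296 = 0.272417.
  gamma(0) = 4 * (1 + 0.272417) = 4 * 1.272417 = 5.089668, which rounds to 5.0897.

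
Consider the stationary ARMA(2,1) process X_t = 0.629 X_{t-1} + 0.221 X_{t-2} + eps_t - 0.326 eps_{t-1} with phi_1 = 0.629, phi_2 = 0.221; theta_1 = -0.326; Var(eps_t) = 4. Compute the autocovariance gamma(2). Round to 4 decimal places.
\gamma(2) = 4.0538

Multiply the model equation by X_{t-k} and take expectations. With theta_0 = psi_0 = 1 and psi_j the MA(infinity) weights, this gives
  gamma(k) - sum_i phi_i gamma(k-i) = c_k,
  c_k = sigma^2 * sum_{j=k..q} theta_j psi_{j-k}   (c_k = 0 for k > q),
using gamma(-m) = gamma(m).
psi-weights needed (psi_j = theta_j + sum_i phi_i psi_{j-i}):
  psi_1 = theta_1 + phi_1 = -0.326 + (0.629) = 0.303
Right-hand sides:
  c_0 = sigma^2 (1 + theta_1 psi_1) = 4 * (1 + (-0.326)(0.303)) = 4 * 0.901222 = 3.604888
  c_1 = sigma^2 theta_1 = 4 * (-0.326) = -1.304
  c_2 = 0
Equations for k = 0, 1, 2 (AR order 2, c_2 = 0):
  (E0) gamma(0) = phi_1 gamma(1) + phi_2 gamma(2) + c_0
  (E1) gamma(1) = phi_1 gamma(0) + phi_2 gamma(1) + c_1
  (E2) gamma(2) = phi_1 gamma(1) + phi_2 gamma(0)
From (E1): gamma(1) = A gamma(0) + B with
  A = phi_1 / (1 - phi_2) = 0.629 / 0.779 = 0.807445,   B = c_1 / (1 - phi_2) = -1.304 / 0.779 = -1.673941.
Insert (E2) into (E0): gamma(0) (1 - phi_2^2) = phi_1 (1 + phi_2) gamma(1) + c_0.
  phi_1 (1 + phi_2) = (0.629)(1.221) = 0.768009,   1 - phi_2^2 = 0.951159.
Replace gamma(1) by A gamma(0) + B and collect gamma(0):
  gamma(0) [0.951159 - (0.768009)(0.807445)] = (0.768009)(-1.673941) + 3.604888
  gamma(0) * 0.331034 = 2.319286
  gamma(0) = 2.319286 / 0.331034 = 7.006195.
  gamma(1) = A gamma(0) + B = (0.807445)(7.006195) + (-1.673941) = 3.98318.
  gamma(2) = phi_1 gamma(1) + phi_2 gamma(0) = (0.629)(3.98318) + (0.221)(7.006195) = 4.053789.
Therefore gamma(2) = 4.0538 (to 4 decimal places).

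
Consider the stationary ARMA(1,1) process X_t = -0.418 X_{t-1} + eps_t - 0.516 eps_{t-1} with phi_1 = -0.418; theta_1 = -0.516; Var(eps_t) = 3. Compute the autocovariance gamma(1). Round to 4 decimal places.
\gamma(1) = -4.1275

Multiply the model equation by X_{t-k} and take expectations. With theta_0 = psi_0 = 1 and psi_j the MA(infinity) weights, this gives
  gamma(k) - sum_i phi_i gamma(k-i) = c_k,
  c_k = sigma^2 * sum_{j=k..q} theta_j psi_{j-k}   (c_k = 0 for k > q),
using gamma(-m) = gamma(m).
psi-weights needed (psi_j = theta_j + sum_i phi_i psi_{j-i}):
  psi_1 = theta_1 + phi_1 = -0.516 + (-0.418) = -0.934
Right-hand sides:
  c_0 = sigma^2 (1 + theta_1 psi_1) = 3 * (1 + (-0.516)(-0.934)) = 3 * 1.481944 = 4.445832
  c_1 = sigma^2 theta_1 = 3 * (-0.516) = -1.548
  c_2 = 0
Equations for k = 0 and k = 1 (AR order 1):
  gamma(0) = phi_1 gamma(1) + c_0
  gamma(1) = phi_1 gamma(0) + c_1
Substituting the second into the first: gamma(0) (1 - phi_1^2) = c_0 + phi_1 c_1, so
  gamma(0) = (c_0 + phi_1 c_1) / (1 - phi_1^2) = (4.445832 + (-0.418)(-1.548)) / (1 - (-0.418)^2) = 5.092896 / 0.825276 = 6.171143.
  gamma(1) = phi_1 gamma(0) + c_1 = (-0.418)(6.171143) + (-1.548) = -4.127538.
Therefore gamma(1) = -4.1275 (to 4 decimal places).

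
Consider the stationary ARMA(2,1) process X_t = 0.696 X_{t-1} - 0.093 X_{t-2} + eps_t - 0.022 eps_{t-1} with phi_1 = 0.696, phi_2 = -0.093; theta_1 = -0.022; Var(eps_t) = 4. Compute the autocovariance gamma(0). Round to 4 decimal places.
\gamma(0) = 6.6000

Multiply the model equation by X_{t-k} and take expectations. With theta_0 = psi_0 = 1 and psi_j the MA(infinity) weights, this gives
  gamma(k) - sum_i phi_i gamma(k-i) = c_k,
  c_k = sigma^2 * sum_{j=k..q} theta_j psi_{j-k}   (c_k = 0 for k > q),
using gamma(-m) = gamma(m).
psi-weights needed (psi_j = theta_j + sum_i phi_i psi_{j-i}):
  psi_1 = theta_1 + phi_1 = -0.022 + (0.696) = 0.674
Right-hand sides:
  c_0 = sigma^2 (1 + theta_1 psi_1) = 4 * (1 + (-0.022)(0.674)) = 4 * 0.985172 = 3.940688
  c_1 = sigma^2 theta_1 = 4 * (-0.022) = -0.088
  c_2 = 0
Equations for k = 0, 1, 2 (AR order 2, c_2 = 0):
  (E0) gamma(0) = phi_1 gamma(1) + phi_2 gamma(2) + c_0
  (E1) gamma(1) = phi_1 gamma(0) + phi_2 gamma(1) + c_1
  (E2) gamma(2) = phi_1 gamma(1) + phi_2 gamma(0)
From (E1): gamma(1) = A gamma(0) + B with
  A = phi_1 / (1 - phi_2) = 0.696 / 1.093 = 0.63678,   B = c_1 / (1 - phi_2) = -0.088 / 1.093 = -0.080512.
Insert (E2) into (E0): gamma(0) (1 - phi_2^2) = phi_1 (1 + phi_2) gamma(1) + c_0.
  phi_1 (1 + phi_2) = (0.696)(0.907) = 0.631272,   1 - phi_2^2 = 0.991351.
Replace gamma(1) by A gamma(0) + B and collect gamma(0):
  gamma(0) [0.991351 - (0.631272)(0.63678)] = (0.631272)(-0.080512) + 3.940688
  gamma(0) * 0.58937 = 3.889863
  gamma(0) = 3.889863 / 0.58937 = 6.600036.
Therefore gamma(0) = 6.6000 (to 4 decimal places).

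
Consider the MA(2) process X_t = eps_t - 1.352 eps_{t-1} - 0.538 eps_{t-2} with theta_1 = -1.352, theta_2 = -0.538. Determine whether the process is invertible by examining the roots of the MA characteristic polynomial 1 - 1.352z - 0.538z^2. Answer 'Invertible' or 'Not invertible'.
\text{Not invertible}

The MA(q) characteristic polynomial is P(z) = 1 - 1.352z - 0.538z^2.
Invertibility requires all roots to lie outside the unit circle, i.e. |z| > 1 for every root.
Set 1 + (-1.352) z + (-0.538) z^2 = 0, i.e. a z^2 + b z + c = 0 with a = -0.538, b = -1.352, c = 1.
Discriminant D = b^2 - 4ac = (-1.352)^2 - 4*(-0.538)*1 = 1.827904 - (-2.152) = 3.979904.
D >= 0, so the roots are real: z = (-b +/- sqrt(D)) / (2a) = (1.352 +/- 1.99497) / (-1.076).
  z_1 = (1.352 + 1.99497) / (-1.076) = -3.1106,   |z_1| = 3.1106.
  z_2 = (1.352 - 1.99497) / (-1.076) = 0.5976,   |z_2| = 0.5976.
Moduli of all roots: 3.1106, 0.5976.
All moduli strictly greater than 1? No.
Verdict: Not invertible.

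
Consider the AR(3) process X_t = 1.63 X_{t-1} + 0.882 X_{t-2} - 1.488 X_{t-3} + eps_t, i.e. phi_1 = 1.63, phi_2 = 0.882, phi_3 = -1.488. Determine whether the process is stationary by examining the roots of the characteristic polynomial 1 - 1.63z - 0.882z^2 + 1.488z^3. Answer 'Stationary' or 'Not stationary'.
\text{Not stationary}

The AR(p) characteristic polynomial is P(z) = 1 - 1.63z - 0.882z^2 + 1.488z^3.
Stationarity requires all roots to lie outside the unit circle, i.e. |z| > 1 for every root.
Degree 3: look for a simple real root z0 first, then factor out (1 - z/z0) and solve the remaining quadratic.
Testing z0 = 0.625: P(0.625) = 1 + (-1.63)(0.625) + (-0.882)(0.625)^2 + (1.488)(0.625)^3
  = 1 + (-1.01875) + (-0.344531) + (0.363281) = 0.  So z_0 = 0.625 is a root, |z_0| = 0.625.
Divide out the factor (1 - 1.6 z) = (1 - z/z0) (since 1/z0 = 1.6):
  P(z) = (1 - 1.6 z)(1 + (-0.03) z + (-0.93) z^2)
  [check: z-coef -0.03 - (1.6) = -1.63; z^2-coef -0.93 - (1.6)(-0.03) = -0.882; z^3-coef -(1.6)(-0.93) = 1.488.]
Remaining roots from the quadratic factor 1 + (-0.03) z + (-0.93) z^2:
  Set 1 + (-0.03) z + (-0.93) z^2 = 0, i.e. a z^2 + b z + c = 0 with a = -0.93, b = -0.03, c = 1.
  Discriminant D = b^2 - 4ac = (-0.03)^2 - 4*(-0.93)*1 = 0.0009 - (-3.72) = 3.7209.
  D >= 0, so the roots are real: z = (-b +/- sqrt(D)) / (2a) = (0.03 +/- 1.928963) / (-1.86).
    z_1 = (0.03 + 1.928963) / (-1.86) = -1.0532,   |z_1| = 1.0532.
    z_2 = (0.03 - 1.928963) / (-1.86) = 1.0209,   |z_2| = 1.0209.
Moduli of all roots: 0.6250, 1.0532, 1.0209.
All moduli strictly greater than 1? No.
Verdict: Not stationary.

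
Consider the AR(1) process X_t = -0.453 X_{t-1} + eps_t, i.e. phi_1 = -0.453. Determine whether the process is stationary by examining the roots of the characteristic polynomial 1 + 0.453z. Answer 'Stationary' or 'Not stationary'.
\text{Stationary}

The AR(p) characteristic polynomial is P(z) = 1 + 0.453z.
Stationarity requires all roots to lie outside the unit circle, i.e. |z| > 1 for every root.
This is linear in z: 1 + (0.453) z = 0  =>  z = -1/(0.453) = -2.207506,  |z| = 2.207506.
Moduli of all roots: 2.2075.
All moduli strictly greater than 1? Yes.
Verdict: Stationary.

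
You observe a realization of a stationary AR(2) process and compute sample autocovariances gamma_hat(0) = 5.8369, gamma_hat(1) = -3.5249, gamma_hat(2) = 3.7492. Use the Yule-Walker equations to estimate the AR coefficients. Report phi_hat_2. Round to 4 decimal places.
\hat\phi_{2} = 0.4370

The Yule-Walker equations for an AR(p) process read, in matrix form,
  Gamma_p phi = r_p,   with   (Gamma_p)_{ij} = gamma(|i - j|),
                       (r_p)_i = gamma(i),   i,j = 1..p.
Substitute the sample gammas (Toeplitz matrix and right-hand side of size 2):
  Gamma_p = [[5.8369, -3.5249], [-3.5249, 5.8369]]
  r_p     = [-3.5249, 3.7492]
Written out:
  5.8369 phi_1 - 3.5249 phi_2 = -3.5249
  -3.5249 phi_1 + 5.8369 phi_2 = 3.7492
Solve by Cramer's rule:
  det = gamma(0)^2 - gamma(1)^2 = (5.8369)^2 - (-3.5249)^2 = 34.06940161 - 12.42492001 = 21.6444816
  phi_hat_1 = [gamma(1) gamma(0) - gamma(1) gamma(2)] / det = [(-3.5249)(5.8369) - (-3.5249)(3.7492)] / 21.6444816 = -7.35893373 / 21.6444816 = -0.34
  phi_hat_2 = [gamma(0) gamma(2) - gamma(1)^2] / det = [(5.8369)(3.7492) - (-3.5249)^2] / 21.6444816 = 9.45878547 / 21.6444816 = 0.437
So phi_hat = [-0.3400, 0.4370].
Therefore phi_hat_2 = 0.4370.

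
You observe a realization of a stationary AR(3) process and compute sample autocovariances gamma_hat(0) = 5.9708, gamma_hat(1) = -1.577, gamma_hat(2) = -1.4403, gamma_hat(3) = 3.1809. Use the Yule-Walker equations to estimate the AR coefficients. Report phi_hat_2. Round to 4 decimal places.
\hat\phi_{2} = -0.1810

The Yule-Walker equations for an AR(p) process read, in matrix form,
  Gamma_p phi = r_p,   with   (Gamma_p)_{ij} = gamma(|i - j|),
                       (r_p)_i = gamma(i),   i,j = 1..p.
Substitute the sample gammas (Toeplitz matrix and right-hand side of size 3):
  Gamma_p = [[5.9708, -1.577, -1.4403], [-1.577, 5.9708, -1.577], [-1.4403, -1.577, 5.9708]]
  r_p     = [-1.577, -1.4403, 3.1809]
Written out (R1..R3):
  (R1) 5.9708 phi_1 - 1.577 phi_2 - 1.4403 phi_3 = -1.577
  (R2) -1.577 phi_1 + 5.9708 phi_2 - 1.577 phi_3 = -1.4403
  (R3) -1.4403 phi_1 - 1.577 phi_2 + 5.9708 phi_3 = 3.1809
Gaussian elimination:
  R2 <- R2 - (-1.577/5.9708) R1 = R2 - (-0.264119) R1:  5.554285 phi_2 - 1.95741 phi_3 = -1.856815
  R3 <- R3 - (-1.4403/5.9708) R1 = R3 - (-0.241224) R1:  -1.95741 phi_2 + 5.623365 phi_3 = 2.80049
  R3 <- R3 - (-1.95741/5.554285) R2 = R3 - (-0.352414) R2:  4.933546 phi_3 = 2.146121
Back-substitution:
  phi_hat_3 = 2.146121 / 4.933546 = 0.435006
  phi_hat_2 = (-1.856815 - (-1.95741)(0.435006)) / 5.554285 = -0.181001
  phi_hat_1 = (-1.577 - (-1.577)(-0.181001) - (-1.4403)(0.435006)) / 5.9708 = -0.206991
So phi_hat = [-0.2070, -0.1810, 0.4350].
Therefore phi_hat_2 = -0.1810.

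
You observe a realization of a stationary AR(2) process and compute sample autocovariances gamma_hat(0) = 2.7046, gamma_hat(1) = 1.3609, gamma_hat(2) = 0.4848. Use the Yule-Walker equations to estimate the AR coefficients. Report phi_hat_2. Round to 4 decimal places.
\hat\phi_{2} = -0.0990

The Yule-Walker equations for an AR(p) process read, in matrix form,
  Gamma_p phi = r_p,   with   (Gamma_p)_{ij} = gamma(|i - j|),
                       (r_p)_i = gamma(i),   i,j = 1..p.
Substitute the sample gammas (Toeplitz matrix and right-hand side of size 2):
  Gamma_p = [[2.7046, 1.3609], [1.3609, 2.7046]]
  r_p     = [1.3609, 0.4848]
Written out:
  2.7046 phi_1 + 1.3609 phi_2 = 1.3609
  1.3609 phi_1 + 2.7046 phi_2 = 0.4848
Solve by Cramer's rule:
  det = gamma(0)^2 - gamma(1)^2 = (2.7046)^2 - (1.3609)^2 = 7.31486116 - 1.85204881 = 5.46281235
  phi_hat_1 = [gamma(1) gamma(0) - gamma(1) gamma(2)] / det = [(1.3609)(2.7046) - (1.3609)(0.4848)] / 5.46281235 = 3.02092582 / 5.46281235 = 0.553
  phi_hat_2 = [gamma(0) gamma(2) - gamma(1)^2] / det = [(2.7046)(0.4848) - (1.3609)^2] / 5.46281235 = -0.54085873 / 5.46281235 = -0.099
So phi_hat = [0.5530, -0.0990].
Therefore phi_hat_2 = -0.0990.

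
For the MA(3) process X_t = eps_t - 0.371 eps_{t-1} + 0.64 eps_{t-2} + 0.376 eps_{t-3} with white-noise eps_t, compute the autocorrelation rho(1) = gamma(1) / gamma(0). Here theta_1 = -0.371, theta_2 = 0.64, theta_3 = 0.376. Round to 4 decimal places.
\rho(1) = -0.2178

For an MA(q) process with theta_0 = 1, the autocovariance is
  gamma(k) = sigma^2 * sum_{i=0..q-k} theta_i * theta_{i+k},
and rho(k) = gamma(k) / gamma(0). Sigma^2 cancels.
  numerator   = (1)*(-0.371) + (-0.371)*(0.64) + (0.64)*(0.376) = -0.3678.
  denominator = (1)^2 + (-0.371)^2 + (0.64)^2 + (0.376)^2 = 1.688617.
  rho(1) = -0.3678 / 1.688617 = -0.2178.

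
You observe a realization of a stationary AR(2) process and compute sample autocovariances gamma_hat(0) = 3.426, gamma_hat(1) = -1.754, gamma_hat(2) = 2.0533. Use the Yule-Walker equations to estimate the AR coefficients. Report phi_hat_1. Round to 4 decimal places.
\hat\phi_{1} = -0.2780

The Yule-Walker equations for an AR(p) process read, in matrix form,
  Gamma_p phi = r_p,   with   (Gamma_p)_{ij} = gamma(|i - j|),
                       (r_p)_i = gamma(i),   i,j = 1..p.
Substitute the sample gammas (Toeplitz matrix and right-hand side of size 2):
  Gamma_p = [[3.426, -1.754], [-1.754, 3.426]]
  r_p     = [-1.754, 2.0533]
Written out:
  3.426 phi_1 - 1.754 phi_2 = -1.754
  -1.754 phi_1 + 3.426 phi_2 = 2.0533
Solve by Cramer's rule:
  det = gamma(0)^2 - gamma(1)^2 = (3.426)^2 - (-1.754)^2 = 11.737476 - 3.076516 = 8.66096
  phi_hat_1 = [gamma(1) gamma(0) - gamma(1) gamma(2)] / det = [(-1.754)(3.426) - (-1.754)(2.0533)] / 8.66096 = -2.4077158 / 8.66096 = -0.278
  phi_hat_2 = [gamma(0) gamma(2) - gamma(1)^2] / det = [(3.426)(2.0533) - (-1.754)^2] / 8.66096 = 3.9580898 / 8.66096 = 0.457
So phi_hat = [-0.2780, 0.4570].
Therefore phi_hat_1 = -0.2780.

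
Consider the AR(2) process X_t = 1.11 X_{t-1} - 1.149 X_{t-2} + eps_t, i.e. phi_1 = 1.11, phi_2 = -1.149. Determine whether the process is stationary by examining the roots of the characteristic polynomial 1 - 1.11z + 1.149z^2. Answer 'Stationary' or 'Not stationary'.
\text{Not stationary}

The AR(p) characteristic polynomial is P(z) = 1 - 1.11z + 1.149z^2.
Stationarity requires all roots to lie outside the unit circle, i.e. |z| > 1 for every root.
Set 1 + (-1.11) z + (1.149) z^2 = 0, i.e. a z^2 + b z + c = 0 with a = 1.149, b = -1.11, c = 1.
Discriminant D = b^2 - 4ac = (-1.11)^2 - 4*(1.149)*1 = 1.2321 - (4.596) = -3.3639.
D < 0, so the roots are the complex-conjugate pair z = (-b +/- i sqrt(-D)) / (2a) = 0.483 +/- 0.7981i.
For a conjugate pair |z|^2 = z * conj(z) = (product of roots) = c/a = 1/(1.149) = 0.870322, so |z| = sqrt(0.870322) = 0.9329 for both roots.
Moduli of all roots: 0.9329, 0.9329.
All moduli strictly greater than 1? No.
Verdict: Not stationary.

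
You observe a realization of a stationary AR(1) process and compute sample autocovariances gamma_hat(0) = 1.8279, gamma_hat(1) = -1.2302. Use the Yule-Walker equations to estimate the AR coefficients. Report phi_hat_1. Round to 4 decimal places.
\hat\phi_{1} = -0.6730

The Yule-Walker equations for an AR(p) process read, in matrix form,
  Gamma_p phi = r_p,   with   (Gamma_p)_{ij} = gamma(|i - j|),
                       (r_p)_i = gamma(i),   i,j = 1..p.
Substitute the sample gammas (Toeplitz matrix and right-hand side of size 1):
  Gamma_p = [[1.8279]]
  r_p     = [-1.2302]
With p = 1 this is the single equation gamma(0) phi_1 = gamma(1):
  phi_hat_1 = gamma(1) / gamma(0) = -1.2302 / 1.8279 = -0.6730.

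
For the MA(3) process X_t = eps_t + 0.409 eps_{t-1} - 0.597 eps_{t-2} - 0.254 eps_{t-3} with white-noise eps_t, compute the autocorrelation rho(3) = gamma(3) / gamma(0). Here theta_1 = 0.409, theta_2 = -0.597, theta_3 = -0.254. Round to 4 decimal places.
\rho(3) = -0.1599

For an MA(q) process with theta_0 = 1, the autocovariance is
  gamma(k) = sigma^2 * sum_{i=0..q-k} theta_i * theta_{i+k},
and rho(k) = gamma(k) / gamma(0). Sigma^2 cancels.
  numerator   = (1)*(-0.254) = -0.254.
  denominator = (1)^2 + (0.409)^2 + (-0.597)^2 + (-0.254)^2 = 1.588206.
  rho(3) = -0.254 / 1.588206 = -0.1599.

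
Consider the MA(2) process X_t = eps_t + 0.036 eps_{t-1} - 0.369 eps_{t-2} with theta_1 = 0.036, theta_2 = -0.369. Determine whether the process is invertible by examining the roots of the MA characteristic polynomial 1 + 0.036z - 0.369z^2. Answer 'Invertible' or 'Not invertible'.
\text{Invertible}

The MA(q) characteristic polynomial is P(z) = 1 + 0.036z - 0.369z^2.
Invertibility requires all roots to lie outside the unit circle, i.e. |z| > 1 for every root.
Set 1 + (0.036) z + (-0.369) z^2 = 0, i.e. a z^2 + b z + c = 0 with a = -0.369, b = 0.036, c = 1.
Discriminant D = b^2 - 4ac = (0.036)^2 - 4*(-0.369)*1 = 0.001296 - (-1.476) = 1.477296.
D >= 0, so the roots are real: z = (-b +/- sqrt(D)) / (2a) = (-0.036 +/- 1.215441) / (-0.738).
  z_1 = (-0.036 + 1.215441) / (-0.738) = -1.5982,   |z_1| = 1.5982.
  z_2 = (-0.036 - 1.215441) / (-0.738) = 1.6957,   |z_2| = 1.6957.
Moduli of all roots: 1.5982, 1.6957.
All moduli strictly greater than 1? Yes.
Verdict: Invertible.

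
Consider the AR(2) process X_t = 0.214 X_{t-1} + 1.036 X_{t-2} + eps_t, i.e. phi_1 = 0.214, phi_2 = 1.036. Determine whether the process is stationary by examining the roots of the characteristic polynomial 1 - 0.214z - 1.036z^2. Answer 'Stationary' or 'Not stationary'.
\text{Not stationary}

The AR(p) characteristic polynomial is P(z) = 1 - 0.214z - 1.036z^2.
Stationarity requires all roots to lie outside the unit circle, i.e. |z| > 1 for every root.
Set 1 + (-0.214) z + (-1.036) z^2 = 0, i.e. a z^2 + b z + c = 0 with a = -1.036, b = -0.214, c = 1.
Discriminant D = b^2 - 4ac = (-0.214)^2 - 4*(-1.036)*1 = 0.045796 - (-4.144) = 4.189796.
D >= 0, so the roots are real: z = (-b +/- sqrt(D)) / (2a) = (0.214 +/- 2.046899) / (-2.072).
  z_1 = (0.214 + 2.046899) / (-2.072) = -1.0912,   |z_1| = 1.0912.
  z_2 = (0.214 - 2.046899) / (-2.072) = 0.8846,   |z_2| = 0.8846.
Moduli of all roots: 1.0912, 0.8846.
All moduli strictly greater than 1? No.
Verdict: Not stationary.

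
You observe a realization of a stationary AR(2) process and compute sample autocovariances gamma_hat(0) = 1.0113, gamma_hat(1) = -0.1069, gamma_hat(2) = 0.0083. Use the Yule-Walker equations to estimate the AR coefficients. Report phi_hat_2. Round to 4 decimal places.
\hat\phi_{2} = -0.0030

The Yule-Walker equations for an AR(p) process read, in matrix form,
  Gamma_p phi = r_p,   with   (Gamma_p)_{ij} = gamma(|i - j|),
                       (r_p)_i = gamma(i),   i,j = 1..p.
Substitute the sample gammas (Toeplitz matrix and right-hand side of size 2):
  Gamma_p = [[1.0113, -0.1069], [-0.1069, 1.0113]]
  r_p     = [-0.1069, 0.0083]
Written out:
  1.0113 phi_1 - 0.1069 phi_2 = -0.1069
  -0.1069 phi_1 + 1.0113 phi_2 = 0.0083
Solve by Cramer's rule:
  det = gamma(0)^2 - gamma(1)^2 = (1.0113)^2 - (-0.1069)^2 = 1.02272769 - 0.01142761 = 1.01130008
  phi_hat_1 = [gamma(1) gamma(0) - gamma(1) gamma(2)] / det = [(-0.1069)(1.0113) - (-0.1069)(0.0083)] / 1.01130008 = -0.1072207 / 1.01130008 = -0.106
  phi_hat_2 = [gamma(0) gamma(2) - gamma(1)^2] / det = [(1.0113)(0.0083) - (-0.1069)^2] / 1.01130008 = -0.00303382 / 1.01130008 = -0.003
So phi_hat = [-0.1060, -0.0030].
Therefore phi_hat_2 = -0.0030.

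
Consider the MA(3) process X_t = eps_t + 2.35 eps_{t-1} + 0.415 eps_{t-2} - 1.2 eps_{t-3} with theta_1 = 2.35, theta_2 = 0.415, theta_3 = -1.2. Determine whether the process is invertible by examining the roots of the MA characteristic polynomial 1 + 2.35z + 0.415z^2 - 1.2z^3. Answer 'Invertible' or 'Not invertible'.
\text{Not invertible}

The MA(q) characteristic polynomial is P(z) = 1 + 2.35z + 0.415z^2 - 1.2z^3.
Invertibility requires all roots to lie outside the unit circle, i.e. |z| > 1 for every root.
Degree 3: look for a simple real root z0 first, then factor out (1 - z/z0) and solve the remaining quadratic.
Testing z0 = -0.8: P(-0.8) = 1 + (2.35)(-0.8) + (0.415)(-0.8)^2 + (-1.2)(-0.8)^3
  = 1 + (-1.88) + (0.2656) + (0.6144) = 0.  So z_0 = -0.8 is a root, |z_0| = 0.8.
Divide out the factor (1 + 1.25 z) = (1 - z/z0) (since 1/z0 = -1.25):
  P(z) = (1 + 1.25 z)(1 + (1.1) z + (-0.96) z^2)
  [check: z-coef 1.1 - (-1.25) = 2.35; z^2-coef -0.96 - (-1.25)(1.1) = 0.415; z^3-coef -(-1.25)(-0.96) = -1.2.]
Remaining roots from the quadratic factor 1 + (1.1) z + (-0.96) z^2:
  Set 1 + (1.1) z + (-0.96) z^2 = 0, i.e. a z^2 + b z + c = 0 with a = -0.96, b = 1.1, c = 1.
  Discriminant D = b^2 - 4ac = (1.1)^2 - 4*(-0.96)*1 = 1.21 - (-3.84) = 5.05.
  D >= 0, so the roots are real: z = (-b +/- sqrt(D)) / (2a) = (-1.1 +/- 2.247221) / (-1.92).
    z_1 = (-1.1 + 2.247221) / (-1.92) = -0.5975,   |z_1| = 0.5975.
    z_2 = (-1.1 - 2.247221) / (-1.92) = 1.7433,   |z_2| = 1.7433.
Moduli of all roots: 0.8000, 0.5975, 1.7433.
All moduli strictly greater than 1? No.
Verdict: Not invertible.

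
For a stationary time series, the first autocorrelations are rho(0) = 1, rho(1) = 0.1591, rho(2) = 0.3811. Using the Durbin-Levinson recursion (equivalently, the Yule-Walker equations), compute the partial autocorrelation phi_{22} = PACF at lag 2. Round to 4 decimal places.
\phi_{22} = 0.3650

The PACF at lag k is phi_{kk}, the last component of the solution
to the Yule-Walker system G_k phi = r_k where
  (G_k)_{ij} = rho(|i - j|), (r_k)_i = rho(i), i,j = 1..k.
Equivalently, Durbin-Levinson gives phi_{kk} iteratively:
  phi_{11} = rho(1)
  phi_{kk} = [rho(k) - sum_{j=1..k-1} phi_{k-1,j} rho(k-j)]
            / [1 - sum_{j=1..k-1} phi_{k-1,j} rho(j)],
  phi_{k,j} = phi_{k-1,j} - phi_{kk} phi_{k-1,k-j},  j = 1..k-1.
Step k = 1:
  phi_11 = rho(1) = 0.1591.
Step k = 2:
  phi_22 = [rho(2) - phi_11 rho(1)] / [1 - phi_11 rho(1)] = [0.3811 - (0.1591)(0.1591)] / [1 - (0.1591)(0.1591)]
         = 0.35578719 / 0.97468719 = 0.365.
Therefore phi_{22} = 0.3650.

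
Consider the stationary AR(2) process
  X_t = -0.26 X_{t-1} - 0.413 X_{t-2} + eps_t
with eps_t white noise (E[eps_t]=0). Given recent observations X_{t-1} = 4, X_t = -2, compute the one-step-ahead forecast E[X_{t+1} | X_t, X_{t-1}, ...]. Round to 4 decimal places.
E[X_{t+1} \mid \mathcal F_t] = -1.1320

For an AR(p) model X_t = c + sum_i phi_i X_{t-i} + eps_t, the
one-step-ahead conditional mean is
  E[X_{t+1} | X_t, ...] = c + sum_i phi_i X_{t+1-i}.
Substitute known values:
  E[X_{t+1} | ...] = (-0.26) * (-2) + (-0.413) * (4)
                   = -1.1320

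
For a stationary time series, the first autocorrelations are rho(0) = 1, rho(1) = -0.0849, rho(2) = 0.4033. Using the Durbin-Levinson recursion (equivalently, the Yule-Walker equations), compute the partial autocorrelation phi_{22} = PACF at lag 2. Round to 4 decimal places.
\phi_{22} = 0.3990

The PACF at lag k is phi_{kk}, the last component of the solution
to the Yule-Walker system G_k phi = r_k where
  (G_k)_{ij} = rho(|i - j|), (r_k)_i = rho(i), i,j = 1..k.
Equivalently, Durbin-Levinson gives phi_{kk} iteratively:
  phi_{11} = rho(1)
  phi_{kk} = [rho(k) - sum_{j=1..k-1} phi_{k-1,j} rho(k-j)]
            / [1 - sum_{j=1..k-1} phi_{k-1,j} rho(j)],
  phi_{k,j} = phi_{k-1,j} - phi_{kk} phi_{k-1,k-j},  j = 1..k-1.
Step k = 1:
  phi_11 = rho(1) = -0.0849.
Step k = 2:
  phi_22 = [rho(2) - phi_11 rho(1)] / [1 - phi_11 rho(1)] = [0.4033 - (-0.0849)(-0.0849)] / [1 - (-0.0849)(-0.0849)]
         = 0.39609199 / 0.99279199 = 0.399.
Therefore phi_{22} = 0.3990.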